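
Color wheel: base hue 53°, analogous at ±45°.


Base hue: 53°
Left analog: (53 - 45) mod 360 = 8°
Right analog: (53 + 45) mod 360 = 98°
Analogous hues = 8° and 98°


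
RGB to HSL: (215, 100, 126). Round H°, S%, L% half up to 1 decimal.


Normalize: R'=215/255≈0.8431, G'=100/255≈0.3922, B'=126/255≈0.4941
Max=215/255, Min=100/255, Δ=Max-Min=115/255
L = (Max+Min)/2 = (215+100)/510 = 315/510 = 0.61764… → L = 61.8%
L > 0.5 → S = Δ/(2-Max-Min) = 115/(510-215-100) = 115/195 = 0.58974… → S = 59.0%
(the 1/255 factors cancel in S and H, so raw channel differences can be used)
Max is R' → H = 60 × (((G-B)/Δ) mod 6) = 60 × (((100-126)/115) mod 6)
  (-26)/115 = -0.2260…; negative, so add 6 → 5.7739…
  H = 60 × 5.7739… = 346.434…° → H = 346.4°
= HSL(346.4°, 59.0%, 61.8%)


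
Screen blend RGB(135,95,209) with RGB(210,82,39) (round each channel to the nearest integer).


Screen: C = 255 - (255-A)×(255-B)/255, rounded to nearest integer
R: 255 - (255-135)×(255-210)/255 = 255 - 5400/255 ≈ 255 - 21.176 = 233.824 → 234
G: 255 - (255-95)×(255-82)/255 = 255 - 27680/255 ≈ 255 - 108.549 = 146.451 → 146
B: 255 - (255-209)×(255-39)/255 = 255 - 9936/255 ≈ 255 - 38.965 = 216.035 → 216
= RGB(234, 146, 216)


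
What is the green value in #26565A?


Color: #26565A
R = 26 = 38
G = 56 = 86
B = 5A = 90
Green = 86


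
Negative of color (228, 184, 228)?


Invert: (255-R, 255-G, 255-B)
R: 255-228 = 27
G: 255-184 = 71
B: 255-228 = 27
= RGB(27, 71, 27)


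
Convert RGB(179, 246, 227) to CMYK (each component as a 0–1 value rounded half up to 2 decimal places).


R'=179/255≈0.7020, G'=246/255≈0.9647, B'=227/255≈0.8902
K = 1 - max(R',G',B') = 1 - 246/255 = 9/255 = 0.03529… → 0.04
(1-R'-K)/(1-K) simplifies to (max-R)/max with max = 246:
C = (246-179)/246 = 67/246 = 0.27235… → 0.27
M = (246-246)/246 = 0/246 = 0 → 0.00
Y = (246-227)/246 = 19/246 = 0.07723… → 0.08
= CMYK(0.27, 0.00, 0.08, 0.04)


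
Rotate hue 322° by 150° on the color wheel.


New hue = (H + rotation) mod 360
New hue = (322 + 150) mod 360
= 472 mod 360
= 112°


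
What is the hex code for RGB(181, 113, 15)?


R = 181 → B5 (hex)
G = 113 → 71 (hex)
B = 15 → 0F (hex)
Hex = #B5710F


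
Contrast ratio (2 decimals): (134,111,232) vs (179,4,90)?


Linearize each sRGB channel c=v/255: c/12.92 if c ≤ 0.04045 else ((c+0.055)/1.055)^2.4
L = 0.2126×R_lin + 0.7152×G_lin + 0.0722×B_lin
Color 1 (134,111,232):
  R=134: 134/255≈0.5255 > 0.04045 → ((0.5255+0.055)/1.055)^2.4 ≈ 0.23840
  G=111: 111/255≈0.4353 > 0.04045 → ((0.4353+0.055)/1.055)^2.4 ≈ 0.15896
  B=232: 232/255≈0.9098 > 0.04045 → ((0.9098+0.055)/1.055)^2.4 ≈ 0.80695
  L1 = 0.2126×0.23840 + 0.7152×0.15896 + 0.0722×0.80695 ≈ 0.22263
Color 2 (179,4,90):
  R=179: 179/255≈0.7020 > 0.04045 → ((0.7020+0.055)/1.055)^2.4 ≈ 0.45079
  G=4: 4/255≈0.0157 ≤ 0.04045 → 0.0157/12.92 ≈ 0.00121
  B=90: 90/255≈0.3529 > 0.04045 → ((0.3529+0.055)/1.055)^2.4 ≈ 0.10224
  L2 = 0.2126×0.45079 + 0.7152×0.00121 + 0.0722×0.10224 ≈ 0.10409
Lighter = 0.22263, Darker = 0.10409
Ratio = (L_lighter + 0.05) / (L_darker + 0.05)
Ratio = (0.22263 + 0.05) / (0.10409 + 0.05) = 0.27263 / 0.15409 ≈ 1.7693
Ratio ≈ 1.77:1


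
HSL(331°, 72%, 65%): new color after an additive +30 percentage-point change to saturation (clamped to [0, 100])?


Original S = 72%
Adjustment = +30 percentage points
New S = 72 + (30) = 102
Clamp to [0, 100] → 100
= HSL(331°, 100%, 65%)


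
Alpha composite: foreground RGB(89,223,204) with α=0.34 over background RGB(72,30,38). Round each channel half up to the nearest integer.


C = α×F + (1-α)×B, with 1-α = 0.66
R: 0.34×89 + 0.66×72 = 30.26 + 47.52 = 77.78 → 78
G: 0.34×223 + 0.66×30 = 75.82 + 19.80 = 95.62 → 96
B: 0.34×204 + 0.66×38 = 69.36 + 25.08 = 94.44 → 94
= RGB(78, 96, 94)


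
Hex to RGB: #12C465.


12 → 18 (R)
C4 → 196 (G)
65 → 101 (B)
= RGB(18, 196, 101)


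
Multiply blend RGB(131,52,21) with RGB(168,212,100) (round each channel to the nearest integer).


Multiply: C = A×B/255, rounded to nearest integer
R: 131×168/255 = 22008/255 ≈ 86.306 → 86
G: 52×212/255 = 11024/255 ≈ 43.231 → 43
B: 21×100/255 = 2100/255 ≈ 8.235 → 8
= RGB(86, 43, 8)


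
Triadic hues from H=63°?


Triadic: equally spaced at 120° intervals
H1 = 63°
H2 = (63 + 120) mod 360 = 183°
H3 = (63 + 240) mod 360 = 303°
Triadic = 63°, 183°, 303°


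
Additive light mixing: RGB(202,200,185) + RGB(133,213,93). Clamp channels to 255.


Additive: each channel = min(255, C₁+C₂)
R: 202+133 = 335 → 255
G: 200+213 = 413 → 255
B: 185+93 = 278 → 255
= RGB(255, 255, 255)


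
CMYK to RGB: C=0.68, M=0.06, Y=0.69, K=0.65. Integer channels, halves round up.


R = 255 × (1-C) × (1-K) = 255 × 0.32 × 0.35 = 28.56 → 29
G = 255 × (1-M) × (1-K) = 255 × 0.94 × 0.35 = 83.895 → 84
B = 255 × (1-Y) × (1-K) = 255 × 0.31 × 0.35 = 27.6675 → 28
= RGB(29, 84, 28)


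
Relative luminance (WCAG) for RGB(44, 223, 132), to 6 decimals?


Linearize each channel (sRGB transfer function): c = v/255; c_lin = c/12.92 if c ≤ 0.04045, else ((c+0.055)/1.055)^2.4
  R: 44/255 ≈ 0.172549 > 0.04045 → ((0.172549+0.055)/1.055)^2.4 ≈ 0.025187
  G: 223/255 ≈ 0.874510 > 0.04045 → ((0.874510+0.055)/1.055)^2.4 ≈ 0.737910
  B: 132/255 ≈ 0.517647 > 0.04045 → ((0.517647+0.055)/1.055)^2.4 ≈ 0.230740
R_lin = 0.025187, G_lin = 0.737910, B_lin = 0.230740
L = 0.2126×R + 0.7152×G + 0.0722×B
L = 0.2126×0.025187 + 0.7152×0.737910 + 0.0722×0.230740
L ≈ 0.549768


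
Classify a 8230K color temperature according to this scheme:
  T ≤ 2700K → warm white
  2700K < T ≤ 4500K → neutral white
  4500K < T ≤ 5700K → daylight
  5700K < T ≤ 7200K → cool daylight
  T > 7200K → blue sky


Temperature: 8230K
8230K > 7200K → blue sky
Classification: blue sky


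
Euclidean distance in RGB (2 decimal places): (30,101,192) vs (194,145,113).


d = √[(R₁-R₂)² + (G₁-G₂)² + (B₁-B₂)²]
d = √[(30-194)² + (101-145)² + (192-113)²]
d = √[26896 + 1936 + 6241]
d = √35073
d ≈ 187.28


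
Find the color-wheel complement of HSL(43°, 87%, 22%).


Complement = opposite side of color wheel = hue + 180°
H' = (43 + 180) mod 360 = 223°
S and L unchanged.
= HSL(223°, 87%, 22%)


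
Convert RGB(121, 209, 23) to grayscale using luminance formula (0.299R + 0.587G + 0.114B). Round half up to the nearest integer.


Gray = 0.299×R + 0.587×G + 0.114×B
Gray = 0.299×121 + 0.587×209 + 0.114×23
Gray = 36.179 + 122.683 + 2.622
Gray = 161.484 → round half up → 161
Gray = 161


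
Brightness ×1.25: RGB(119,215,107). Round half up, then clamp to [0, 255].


Multiply each channel by 1.25, round half up, clamp to [0, 255]
R: 119×1.25 = 148.75 → round → 149
G: 215×1.25 = 268.75 → round → 269 → clamp → 255
B: 107×1.25 = 133.75 → round → 134
= RGB(149, 255, 134)


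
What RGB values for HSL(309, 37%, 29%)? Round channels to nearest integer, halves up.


H=309°, S=0.37, L=0.29
C = (1-|2L-1|)×S = (1-|-0.42|)×0.37 = 0.2146
H' = H/60 = 309/60 ≈ 5.1500; X = C×(1-|H' mod 2 - 1|) = 0.18241
m = L - C/2 = 0.29 - 0.1073 = 0.1827
Sector ⌊H'⌋ = 5 → (R',G',B') = (0.2146, 0.0, 0.18241)
RGB = ((R'+m)×255, (G'+m)×255, (B'+m)×255) = (101.3115, 46.5885, 93.10305)
Round half up → RGB(101, 47, 93)


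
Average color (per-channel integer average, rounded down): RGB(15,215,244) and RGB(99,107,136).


Midpoint: each channel = ⌊(C₁+C₂)/2⌋
R: ⌊(15+99)/2⌋ = 57
G: ⌊(215+107)/2⌋ = 161
B: ⌊(244+136)/2⌋ = 190
= RGB(57, 161, 190)


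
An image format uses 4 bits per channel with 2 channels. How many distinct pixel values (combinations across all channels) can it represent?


Total bits = 4 bits/channel × 2 channels = 8 bits
Distinct pixel values = 2^8
= 256 pixel values


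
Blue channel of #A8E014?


Color: #A8E014
R = A8 = 168
G = E0 = 224
B = 14 = 20
Blue = 20


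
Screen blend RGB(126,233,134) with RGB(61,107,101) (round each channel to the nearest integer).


Screen: C = 255 - (255-A)×(255-B)/255, rounded to nearest integer
R: 255 - (255-126)×(255-61)/255 = 255 - 25026/255 ≈ 255 - 98.141 = 156.859 → 157
G: 255 - (255-233)×(255-107)/255 = 255 - 3256/255 ≈ 255 - 12.769 = 242.231 → 242
B: 255 - (255-134)×(255-101)/255 = 255 - 18634/255 ≈ 255 - 73.075 = 181.925 → 182
= RGB(157, 242, 182)


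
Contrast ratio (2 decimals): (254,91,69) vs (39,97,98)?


Linearize each sRGB channel c=v/255: c/12.92 if c ≤ 0.04045 else ((c+0.055)/1.055)^2.4
L = 0.2126×R_lin + 0.7152×G_lin + 0.0722×B_lin
Color 1 (254,91,69):
  R=254: 254/255≈0.9961 > 0.04045 → ((0.9961+0.055)/1.055)^2.4 ≈ 0.99110
  G=91: 91/255≈0.3569 > 0.04045 → ((0.3569+0.055)/1.055)^2.4 ≈ 0.10462
  B=69: 69/255≈0.2706 > 0.04045 → ((0.2706+0.055)/1.055)^2.4 ≈ 0.05951
  L1 = 0.2126×0.99110 + 0.7152×0.10462 + 0.0722×0.05951 ≈ 0.28983
Color 2 (39,97,98):
  R=39: 39/255≈0.1529 > 0.04045 → ((0.1529+0.055)/1.055)^2.4 ≈ 0.02029
  G=97: 97/255≈0.3804 > 0.04045 → ((0.3804+0.055)/1.055)^2.4 ≈ 0.11954
  B=98: 98/255≈0.3843 > 0.04045 → ((0.3843+0.055)/1.055)^2.4 ≈ 0.12214
  L2 = 0.2126×0.02029 + 0.7152×0.11954 + 0.0722×0.12214 ≈ 0.09863
Lighter = 0.28983, Darker = 0.09863
Ratio = (L_lighter + 0.05) / (L_darker + 0.05)
Ratio = (0.28983 + 0.05) / (0.09863 + 0.05) = 0.33983 / 0.14863 ≈ 2.2865
Ratio ≈ 2.29:1


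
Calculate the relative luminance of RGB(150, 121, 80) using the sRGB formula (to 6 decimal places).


Linearize each channel (sRGB transfer function): c = v/255; c_lin = c/12.92 if c ≤ 0.04045, else ((c+0.055)/1.055)^2.4
  R: 150/255 ≈ 0.588235 > 0.04045 → ((0.588235+0.055)/1.055)^2.4 ≈ 0.304987
  G: 121/255 ≈ 0.474510 > 0.04045 → ((0.474510+0.055)/1.055)^2.4 ≈ 0.191202
  B: 80/255 ≈ 0.313725 > 0.04045 → ((0.313725+0.055)/1.055)^2.4 ≈ 0.080220
R_lin = 0.304987, G_lin = 0.191202, B_lin = 0.080220
L = 0.2126×R + 0.7152×G + 0.0722×B
L = 0.2126×0.304987 + 0.7152×0.191202 + 0.0722×0.080220
L ≈ 0.207380


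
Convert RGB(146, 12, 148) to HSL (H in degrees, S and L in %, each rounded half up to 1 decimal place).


Normalize: R'=146/255≈0.5725, G'=12/255≈0.0471, B'=148/255≈0.5804
Max=148/255, Min=12/255, Δ=Max-Min=136/255
L = (Max+Min)/2 = (148+12)/510 = 160/510 = 0.31372… → L = 31.4%
L ≤ 0.5 → S = Δ/(Max+Min) = 136/(148+12) = 136/160 = 0.85 → S = 85.0%
(the 1/255 factors cancel in S and H, so raw channel differences can be used)
Max is B' → H = 60 × ((R-G)/Δ + 4) = 60 × ((146-12)/136 + 4)
  134/136 + 4 = 0.9852… + 4 = 4.9852…
  H = 60 × 4.9852… = 299.117…° → H = 299.1°
= HSL(299.1°, 85.0%, 31.4%)


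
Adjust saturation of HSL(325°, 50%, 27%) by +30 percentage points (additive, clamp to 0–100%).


Original S = 50%
Adjustment = +30 percentage points
New S = 50 + (30) = 80
Clamp to [0, 100] → 80
= HSL(325°, 80%, 27%)


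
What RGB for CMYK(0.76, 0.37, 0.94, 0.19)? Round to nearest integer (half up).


R = 255 × (1-C) × (1-K) = 255 × 0.24 × 0.81 = 49.572 → 50
G = 255 × (1-M) × (1-K) = 255 × 0.63 × 0.81 = 130.1265 → 130
B = 255 × (1-Y) × (1-K) = 255 × 0.06 × 0.81 = 12.393 → 12
= RGB(50, 130, 12)


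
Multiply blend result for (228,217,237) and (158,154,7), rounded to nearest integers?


Multiply: C = A×B/255, rounded to nearest integer
R: 228×158/255 = 36024/255 ≈ 141.271 → 141
G: 217×154/255 = 33418/255 ≈ 131.051 → 131
B: 237×7/255 = 1659/255 ≈ 6.506 → 7
= RGB(141, 131, 7)


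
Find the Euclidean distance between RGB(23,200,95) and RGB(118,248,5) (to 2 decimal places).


d = √[(R₁-R₂)² + (G₁-G₂)² + (B₁-B₂)²]
d = √[(23-118)² + (200-248)² + (95-5)²]
d = √[9025 + 2304 + 8100]
d = √19429
d ≈ 139.39


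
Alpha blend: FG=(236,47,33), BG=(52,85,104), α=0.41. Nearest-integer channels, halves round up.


C = α×F + (1-α)×B, with 1-α = 0.59
R: 0.41×236 + 0.59×52 = 96.76 + 30.68 = 127.44 → 127
G: 0.41×47 + 0.59×85 = 19.27 + 50.15 = 69.42 → 69
B: 0.41×33 + 0.59×104 = 13.53 + 61.36 = 74.89 → 75
= RGB(127, 69, 75)


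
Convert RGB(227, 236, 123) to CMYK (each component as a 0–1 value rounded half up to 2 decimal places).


R'=227/255≈0.8902, G'=236/255≈0.9255, B'=123/255≈0.4824
K = 1 - max(R',G',B') = 1 - 236/255 = 19/255 = 0.07450… → 0.07
(1-R'-K)/(1-K) simplifies to (max-R)/max with max = 236:
C = (236-227)/236 = 9/236 = 0.03813… → 0.04
M = (236-236)/236 = 0/236 = 0 → 0.00
Y = (236-123)/236 = 113/236 = 0.47881… → 0.48
= CMYK(0.04, 0.00, 0.48, 0.07)


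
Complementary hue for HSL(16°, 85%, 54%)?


Complement = opposite side of color wheel = hue + 180°
H' = (16 + 180) mod 360 = 196°
S and L unchanged.
= HSL(196°, 85%, 54%)


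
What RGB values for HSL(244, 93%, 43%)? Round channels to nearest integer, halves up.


H=244°, S=0.93, L=0.43
C = (1-|2L-1|)×S = (1-|-0.14|)×0.93 = 0.7998
H' = H/60 = 244/60 ≈ 4.0667; X = C×(1-|H' mod 2 - 1|) = 0.05332
m = L - C/2 = 0.43 - 0.3999 = 0.0301
Sector ⌊H'⌋ = 4 → (R',G',B') = (0.05332, 0.0, 0.7998)
RGB = ((R'+m)×255, (G'+m)×255, (B'+m)×255) = (21.2721, 7.6755, 211.6245)
Round half up → RGB(21, 8, 212)


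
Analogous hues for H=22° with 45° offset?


Base hue: 22°
Left analog: (22 - 45) mod 360 = 337°
Right analog: (22 + 45) mod 360 = 67°
Analogous hues = 337° and 67°


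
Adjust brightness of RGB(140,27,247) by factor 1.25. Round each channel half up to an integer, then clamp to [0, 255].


Multiply each channel by 1.25, round half up, clamp to [0, 255]
R: 140×1.25 = 175
G: 27×1.25 = 33.75 → round → 34
B: 247×1.25 = 308.75 → round → 309 → clamp → 255
= RGB(175, 34, 255)


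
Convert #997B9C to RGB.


99 → 153 (R)
7B → 123 (G)
9C → 156 (B)
= RGB(153, 123, 156)


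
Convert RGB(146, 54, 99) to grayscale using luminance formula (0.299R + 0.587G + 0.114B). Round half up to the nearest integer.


Gray = 0.299×R + 0.587×G + 0.114×B
Gray = 0.299×146 + 0.587×54 + 0.114×99
Gray = 43.654 + 31.698 + 11.286
Gray = 86.638 → round half up → 87
Gray = 87


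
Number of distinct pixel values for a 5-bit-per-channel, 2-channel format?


Total bits = 5 bits/channel × 2 channels = 10 bits
Distinct pixel values = 2^10
= 1,024 pixel values


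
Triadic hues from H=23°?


Triadic: equally spaced at 120° intervals
H1 = 23°
H2 = (23 + 120) mod 360 = 143°
H3 = (23 + 240) mod 360 = 263°
Triadic = 23°, 143°, 263°


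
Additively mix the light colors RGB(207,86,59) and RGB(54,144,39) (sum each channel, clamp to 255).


Additive: each channel = min(255, C₁+C₂)
R: 207+54 = 261 → 255
G: 86+144 = 230 → 230
B: 59+39 = 98 → 98
= RGB(255, 230, 98)


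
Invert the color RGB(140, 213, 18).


Invert: (255-R, 255-G, 255-B)
R: 255-140 = 115
G: 255-213 = 42
B: 255-18 = 237
= RGB(115, 42, 237)


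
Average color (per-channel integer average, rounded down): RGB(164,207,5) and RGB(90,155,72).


Midpoint: each channel = ⌊(C₁+C₂)/2⌋
R: ⌊(164+90)/2⌋ = 127
G: ⌊(207+155)/2⌋ = 181
B: ⌊(5+72)/2⌋ = 38
= RGB(127, 181, 38)


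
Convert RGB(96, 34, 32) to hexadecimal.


R = 96 → 60 (hex)
G = 34 → 22 (hex)
B = 32 → 20 (hex)
Hex = #602220


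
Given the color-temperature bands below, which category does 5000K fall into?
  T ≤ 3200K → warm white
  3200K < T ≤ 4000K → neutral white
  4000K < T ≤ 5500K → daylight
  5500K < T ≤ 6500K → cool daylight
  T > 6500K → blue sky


Temperature: 5000K
4000K < 5000K ≤ 5500K → daylight
Classification: daylight


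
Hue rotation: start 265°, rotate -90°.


New hue = (H + rotation) mod 360
New hue = (265 -90) mod 360
= 175 mod 360
= 175°


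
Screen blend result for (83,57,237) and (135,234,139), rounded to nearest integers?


Screen: C = 255 - (255-A)×(255-B)/255, rounded to nearest integer
R: 255 - (255-83)×(255-135)/255 = 255 - 20640/255 ≈ 255 - 80.941 = 174.059 → 174
G: 255 - (255-57)×(255-234)/255 = 255 - 4158/255 ≈ 255 - 16.306 = 238.694 → 239
B: 255 - (255-237)×(255-139)/255 = 255 - 2088/255 ≈ 255 - 8.188 = 246.812 → 247
= RGB(174, 239, 247)


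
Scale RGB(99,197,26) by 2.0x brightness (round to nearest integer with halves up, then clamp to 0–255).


Multiply each channel by 2.0, round half up, clamp to [0, 255]
R: 99×2.0 = 198
G: 197×2.0 = 394 → clamp → 255
B: 26×2.0 = 52
= RGB(198, 255, 52)


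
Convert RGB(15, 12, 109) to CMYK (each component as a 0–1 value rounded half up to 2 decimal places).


R'=15/255≈0.0588, G'=12/255≈0.0471, B'=109/255≈0.4275
K = 1 - max(R',G',B') = 1 - 109/255 = 146/255 = 0.57254… → 0.57
(1-R'-K)/(1-K) simplifies to (max-R)/max with max = 109:
C = (109-15)/109 = 94/109 = 0.86238… → 0.86
M = (109-12)/109 = 97/109 = 0.88990… → 0.89
Y = (109-109)/109 = 0/109 = 0 → 0.00
= CMYK(0.86, 0.89, 0.00, 0.57)


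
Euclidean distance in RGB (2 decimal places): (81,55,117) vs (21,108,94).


d = √[(R₁-R₂)² + (G₁-G₂)² + (B₁-B₂)²]
d = √[(81-21)² + (55-108)² + (117-94)²]
d = √[3600 + 2809 + 529]
d = √6938
d ≈ 83.29


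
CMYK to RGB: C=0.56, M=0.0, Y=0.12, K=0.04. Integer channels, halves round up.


R = 255 × (1-C) × (1-K) = 255 × 0.44 × 0.96 = 107.712 → 108
G = 255 × (1-M) × (1-K) = 255 × 1.00 × 0.96 = 244.8 → 245
B = 255 × (1-Y) × (1-K) = 255 × 0.88 × 0.96 = 215.424 → 215
= RGB(108, 245, 215)


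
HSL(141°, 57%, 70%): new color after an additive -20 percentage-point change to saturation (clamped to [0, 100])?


Original S = 57%
Adjustment = -20 percentage points
New S = 57 + (-20) = 37
Clamp to [0, 100] → 37
= HSL(141°, 37%, 70%)


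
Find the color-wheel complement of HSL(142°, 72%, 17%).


Complement = opposite side of color wheel = hue + 180°
H' = (142 + 180) mod 360 = 322°
S and L unchanged.
= HSL(322°, 72%, 17%)


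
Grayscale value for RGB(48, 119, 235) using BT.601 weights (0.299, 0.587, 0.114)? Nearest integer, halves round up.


Gray = 0.299×R + 0.587×G + 0.114×B
Gray = 0.299×48 + 0.587×119 + 0.114×235
Gray = 14.352 + 69.853 + 26.790
Gray = 110.995 → round half up → 111
Gray = 111


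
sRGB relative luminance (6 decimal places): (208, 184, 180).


Linearize each channel (sRGB transfer function): c = v/255; c_lin = c/12.92 if c ≤ 0.04045, else ((c+0.055)/1.055)^2.4
  R: 208/255 ≈ 0.815686 > 0.04045 → ((0.815686+0.055)/1.055)^2.4 ≈ 0.630757
  G: 184/255 ≈ 0.721569 > 0.04045 → ((0.721569+0.055)/1.055)^2.4 ≈ 0.479320
  B: 180/255 ≈ 0.705882 > 0.04045 → ((0.705882+0.055)/1.055)^2.4 ≈ 0.456411
R_lin = 0.630757, G_lin = 0.479320, B_lin = 0.456411
L = 0.2126×R + 0.7152×G + 0.0722×B
L = 0.2126×0.630757 + 0.7152×0.479320 + 0.0722×0.456411
L ≈ 0.509862


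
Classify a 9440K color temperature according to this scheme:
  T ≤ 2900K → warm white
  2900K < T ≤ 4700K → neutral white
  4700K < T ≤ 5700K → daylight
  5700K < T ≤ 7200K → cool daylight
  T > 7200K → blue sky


Temperature: 9440K
9440K > 7200K → blue sky
Classification: blue sky


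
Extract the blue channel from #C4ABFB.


Color: #C4ABFB
R = C4 = 196
G = AB = 171
B = FB = 251
Blue = 251


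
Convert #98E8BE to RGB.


98 → 152 (R)
E8 → 232 (G)
BE → 190 (B)
= RGB(152, 232, 190)


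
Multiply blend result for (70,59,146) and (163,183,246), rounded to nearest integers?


Multiply: C = A×B/255, rounded to nearest integer
R: 70×163/255 = 11410/255 ≈ 44.745 → 45
G: 59×183/255 = 10797/255 ≈ 42.341 → 42
B: 146×246/255 = 35916/255 ≈ 140.847 → 141
= RGB(45, 42, 141)


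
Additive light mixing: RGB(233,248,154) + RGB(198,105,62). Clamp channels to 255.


Additive: each channel = min(255, C₁+C₂)
R: 233+198 = 431 → 255
G: 248+105 = 353 → 255
B: 154+62 = 216 → 216
= RGB(255, 255, 216)


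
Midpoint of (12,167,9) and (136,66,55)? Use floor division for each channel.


Midpoint: each channel = ⌊(C₁+C₂)/2⌋
R: ⌊(12+136)/2⌋ = 74
G: ⌊(167+66)/2⌋ = 116
B: ⌊(9+55)/2⌋ = 32
= RGB(74, 116, 32)


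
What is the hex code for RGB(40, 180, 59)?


R = 40 → 28 (hex)
G = 180 → B4 (hex)
B = 59 → 3B (hex)
Hex = #28B43B


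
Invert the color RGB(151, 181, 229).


Invert: (255-R, 255-G, 255-B)
R: 255-151 = 104
G: 255-181 = 74
B: 255-229 = 26
= RGB(104, 74, 26)


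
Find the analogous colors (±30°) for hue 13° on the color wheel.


Base hue: 13°
Left analog: (13 - 30) mod 360 = 343°
Right analog: (13 + 30) mod 360 = 43°
Analogous hues = 343° and 43°


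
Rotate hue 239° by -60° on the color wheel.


New hue = (H + rotation) mod 360
New hue = (239 -60) mod 360
= 179 mod 360
= 179°


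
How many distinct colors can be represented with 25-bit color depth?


Colors = 2^bits = 2^25
= 33,554,432 colors


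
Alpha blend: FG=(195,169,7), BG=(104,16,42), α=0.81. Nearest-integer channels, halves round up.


C = α×F + (1-α)×B, with 1-α = 0.19
R: 0.81×195 + 0.19×104 = 157.95 + 19.76 = 177.71 → 178
G: 0.81×169 + 0.19×16 = 136.89 + 3.04 = 139.93 → 140
B: 0.81×7 + 0.19×42 = 5.67 + 7.98 = 13.65 → 14
= RGB(178, 140, 14)


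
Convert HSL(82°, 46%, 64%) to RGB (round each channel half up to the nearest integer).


H=82°, S=0.46, L=0.64
C = (1-|2L-1|)×S = (1-|0.28|)×0.46 = 0.3312
H' = H/60 = 82/60 ≈ 1.3667; X = C×(1-|H' mod 2 - 1|) = 0.20976
m = L - C/2 = 0.64 - 0.1656 = 0.4744
Sector ⌊H'⌋ = 1 → (R',G',B') = (0.20976, 0.3312, 0.0)
RGB = ((R'+m)×255, (G'+m)×255, (B'+m)×255) = (174.4608, 205.428, 120.972)
Round half up → RGB(174, 205, 121)


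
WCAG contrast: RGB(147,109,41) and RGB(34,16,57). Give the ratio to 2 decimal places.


Linearize each sRGB channel c=v/255: c/12.92 if c ≤ 0.04045 else ((c+0.055)/1.055)^2.4
L = 0.2126×R_lin + 0.7152×G_lin + 0.0722×B_lin
Color 1 (147,109,41):
  R=147: 147/255≈0.5765 > 0.04045 → ((0.5765+0.055)/1.055)^2.4 ≈ 0.29177
  G=109: 109/255≈0.4275 > 0.04045 → ((0.4275+0.055)/1.055)^2.4 ≈ 0.15293
  B=41: 41/255≈0.1608 > 0.04045 → ((0.1608+0.055)/1.055)^2.4 ≈ 0.02217
  L1 = 0.2126×0.29177 + 0.7152×0.15293 + 0.0722×0.02217 ≈ 0.17300
Color 2 (34,16,57):
  R=34: 34/255≈0.1333 > 0.04045 → ((0.1333+0.055)/1.055)^2.4 ≈ 0.01600
  G=16: 16/255≈0.0627 > 0.04045 → ((0.0627+0.055)/1.055)^2.4 ≈ 0.00518
  B=57: 57/255≈0.2235 > 0.04045 → ((0.2235+0.055)/1.055)^2.4 ≈ 0.04092
  L2 = 0.2126×0.01600 + 0.7152×0.00518 + 0.0722×0.04092 ≈ 0.01006
Lighter = 0.17300, Darker = 0.01006
Ratio = (L_lighter + 0.05) / (L_darker + 0.05)
Ratio = (0.17300 + 0.05) / (0.01006 + 0.05) = 0.22300 / 0.06006 ≈ 3.7130
Ratio ≈ 3.71:1


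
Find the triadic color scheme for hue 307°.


Triadic: equally spaced at 120° intervals
H1 = 307°
H2 = (307 + 120) mod 360 = 67°
H3 = (307 + 240) mod 360 = 187°
Triadic = 307°, 67°, 187°


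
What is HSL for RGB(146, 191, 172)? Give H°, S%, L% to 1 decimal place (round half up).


Normalize: R'=146/255≈0.5725, G'=191/255≈0.7490, B'=172/255≈0.6745
Max=191/255, Min=146/255, Δ=Max-Min=45/255
L = (Max+Min)/2 = (191+146)/510 = 337/510 = 0.66078… → L = 66.1%
L > 0.5 → S = Δ/(2-Max-Min) = 45/(510-191-146) = 45/173 = 0.26011… → S = 26.0%
(the 1/255 factors cancel in S and H, so raw channel differences can be used)
Max is G' → H = 60 × ((B-R)/Δ + 2) = 60 × ((172-146)/45 + 2)
  26/45 + 2 = 0.5777… + 2 = 2.5777…
  H = 60 × 2.5777… = 154.666…° → H = 154.7°
= HSL(154.7°, 26.0%, 66.1%)


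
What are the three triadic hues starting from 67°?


Triadic: equally spaced at 120° intervals
H1 = 67°
H2 = (67 + 120) mod 360 = 187°
H3 = (67 + 240) mod 360 = 307°
Triadic = 67°, 187°, 307°


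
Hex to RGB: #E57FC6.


E5 → 229 (R)
7F → 127 (G)
C6 → 198 (B)
= RGB(229, 127, 198)


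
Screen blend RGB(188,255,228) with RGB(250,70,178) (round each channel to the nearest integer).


Screen: C = 255 - (255-A)×(255-B)/255, rounded to nearest integer
R: 255 - (255-188)×(255-250)/255 = 255 - 335/255 ≈ 255 - 1.314 = 253.686 → 254
G: 255 - (255-255)×(255-70)/255 = 255 - 0/255 ≈ 255 - 0.000 = 255.000 → 255
B: 255 - (255-228)×(255-178)/255 = 255 - 2079/255 ≈ 255 - 8.153 = 246.847 → 247
= RGB(254, 255, 247)


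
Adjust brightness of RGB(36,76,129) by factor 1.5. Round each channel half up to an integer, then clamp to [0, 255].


Multiply each channel by 1.5, round half up, clamp to [0, 255]
R: 36×1.5 = 54
G: 76×1.5 = 114
B: 129×1.5 = 193.5 → round → 194
= RGB(54, 114, 194)


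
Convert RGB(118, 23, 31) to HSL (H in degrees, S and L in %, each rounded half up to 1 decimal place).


Normalize: R'=118/255≈0.4627, G'=23/255≈0.0902, B'=31/255≈0.1216
Max=118/255, Min=23/255, Δ=Max-Min=95/255
L = (Max+Min)/2 = (118+23)/510 = 141/510 = 0.27647… → L = 27.6%
L ≤ 0.5 → S = Δ/(Max+Min) = 95/(118+23) = 95/141 = 0.67375… → S = 67.4%
(the 1/255 factors cancel in S and H, so raw channel differences can be used)
Max is R' → H = 60 × (((G-B)/Δ) mod 6) = 60 × (((23-31)/95) mod 6)
  (-8)/95 = -0.0842…; negative, so add 6 → 5.9157…
  H = 60 × 5.9157… = 354.947…° → H = 354.9°
= HSL(354.9°, 67.4%, 27.6%)


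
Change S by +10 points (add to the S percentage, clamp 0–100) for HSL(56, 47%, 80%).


Original S = 47%
Adjustment = +10 percentage points
New S = 47 + (10) = 57
Clamp to [0, 100] → 57
= HSL(56°, 57%, 80%)


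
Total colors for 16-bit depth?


Colors = 2^bits = 2^16
= 65,536 colors


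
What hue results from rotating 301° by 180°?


New hue = (H + rotation) mod 360
New hue = (301 + 180) mod 360
= 481 mod 360
= 121°


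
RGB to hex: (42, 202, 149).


R = 42 → 2A (hex)
G = 202 → CA (hex)
B = 149 → 95 (hex)
Hex = #2ACA95


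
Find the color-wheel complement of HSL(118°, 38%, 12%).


Complement = opposite side of color wheel = hue + 180°
H' = (118 + 180) mod 360 = 298°
S and L unchanged.
= HSL(298°, 38%, 12%)


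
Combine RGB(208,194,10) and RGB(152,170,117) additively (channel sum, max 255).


Additive: each channel = min(255, C₁+C₂)
R: 208+152 = 360 → 255
G: 194+170 = 364 → 255
B: 10+117 = 127 → 127
= RGB(255, 255, 127)


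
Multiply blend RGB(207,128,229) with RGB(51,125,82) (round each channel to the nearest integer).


Multiply: C = A×B/255, rounded to nearest integer
R: 207×51/255 = 10557/255 ≈ 41.400 → 41
G: 128×125/255 = 16000/255 ≈ 62.745 → 63
B: 229×82/255 = 18778/255 ≈ 73.639 → 74
= RGB(41, 63, 74)


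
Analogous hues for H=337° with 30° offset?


Base hue: 337°
Left analog: (337 - 30) mod 360 = 307°
Right analog: (337 + 30) mod 360 = 7°
Analogous hues = 307° and 7°


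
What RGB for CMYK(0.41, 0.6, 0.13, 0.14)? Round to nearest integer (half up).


R = 255 × (1-C) × (1-K) = 255 × 0.59 × 0.86 = 129.387 → 129
G = 255 × (1-M) × (1-K) = 255 × 0.40 × 0.86 = 87.72 → 88
B = 255 × (1-Y) × (1-K) = 255 × 0.87 × 0.86 = 190.791 → 191
= RGB(129, 88, 191)


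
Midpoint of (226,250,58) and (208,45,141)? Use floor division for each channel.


Midpoint: each channel = ⌊(C₁+C₂)/2⌋
R: ⌊(226+208)/2⌋ = 217
G: ⌊(250+45)/2⌋ = 147
B: ⌊(58+141)/2⌋ = 99
= RGB(217, 147, 99)


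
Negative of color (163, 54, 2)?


Invert: (255-R, 255-G, 255-B)
R: 255-163 = 92
G: 255-54 = 201
B: 255-2 = 253
= RGB(92, 201, 253)


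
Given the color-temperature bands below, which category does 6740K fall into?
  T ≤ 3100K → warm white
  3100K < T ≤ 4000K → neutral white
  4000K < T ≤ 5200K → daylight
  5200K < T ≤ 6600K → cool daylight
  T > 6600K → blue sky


Temperature: 6740K
6740K > 6600K → blue sky
Classification: blue sky


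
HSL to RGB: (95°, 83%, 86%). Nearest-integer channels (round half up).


H=95°, S=0.83, L=0.86
C = (1-|2L-1|)×S = (1-|0.72|)×0.83 = 0.2324
H' = H/60 = 95/60 ≈ 1.5833; X = C×(1-|H' mod 2 - 1|) ≈ 0.0968
m = L - C/2 = 0.86 - 0.1162 = 0.7438
Sector ⌊H'⌋ = 1 → (R',G',B') = (≈0.0968, 0.2324, 0.0)
RGB = ((R'+m)×255, (G'+m)×255, (B'+m)×255) = (214.3615, 248.931, 189.669)
Round half up → RGB(214, 249, 190)


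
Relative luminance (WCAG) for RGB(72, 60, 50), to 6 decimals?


Linearize each channel (sRGB transfer function): c = v/255; c_lin = c/12.92 if c ≤ 0.04045, else ((c+0.055)/1.055)^2.4
  R: 72/255 ≈ 0.282353 > 0.04045 → ((0.282353+0.055)/1.055)^2.4 ≈ 0.064803
  G: 60/255 ≈ 0.235294 > 0.04045 → ((0.235294+0.055)/1.055)^2.4 ≈ 0.045186
  B: 50/255 ≈ 0.196078 > 0.04045 → ((0.196078+0.055)/1.055)^2.4 ≈ 0.031896
R_lin = 0.064803, G_lin = 0.045186, B_lin = 0.031896
L = 0.2126×R + 0.7152×G + 0.0722×B
L = 0.2126×0.064803 + 0.7152×0.045186 + 0.0722×0.031896
L ≈ 0.048397


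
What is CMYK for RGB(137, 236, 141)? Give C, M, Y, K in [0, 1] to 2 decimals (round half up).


R'=137/255≈0.5373, G'=236/255≈0.9255, B'=141/255≈0.5529
K = 1 - max(R',G',B') = 1 - 236/255 = 19/255 = 0.07450… → 0.07
(1-R'-K)/(1-K) simplifies to (max-R)/max with max = 236:
C = (236-137)/236 = 99/236 = 0.41949… → 0.42
M = (236-236)/236 = 0/236 = 0 → 0.00
Y = (236-141)/236 = 95/236 = 0.40254… → 0.40
= CMYK(0.42, 0.00, 0.40, 0.07)


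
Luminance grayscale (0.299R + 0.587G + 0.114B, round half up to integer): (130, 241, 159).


Gray = 0.299×R + 0.587×G + 0.114×B
Gray = 0.299×130 + 0.587×241 + 0.114×159
Gray = 38.870 + 141.467 + 18.126
Gray = 198.463 → round half up → 198
Gray = 198


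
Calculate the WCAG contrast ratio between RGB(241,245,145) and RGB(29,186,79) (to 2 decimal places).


Linearize each sRGB channel c=v/255: c/12.92 if c ≤ 0.04045 else ((c+0.055)/1.055)^2.4
L = 0.2126×R_lin + 0.7152×G_lin + 0.0722×B_lin
Color 1 (241,245,145):
  R=241: 241/255≈0.9451 > 0.04045 → ((0.9451+0.055)/1.055)^2.4 ≈ 0.87962
  G=245: 245/255≈0.9608 > 0.04045 → ((0.9608+0.055)/1.055)^2.4 ≈ 0.91310
  B=145: 145/255≈0.5686 > 0.04045 → ((0.5686+0.055)/1.055)^2.4 ≈ 0.28315
  L1 = 0.2126×0.87962 + 0.7152×0.91310 + 0.0722×0.28315 ≈ 0.86050
Color 2 (29,186,79):
  R=29: 29/255≈0.1137 > 0.04045 → ((0.1137+0.055)/1.055)^2.4 ≈ 0.01229
  G=186: 186/255≈0.7294 > 0.04045 → ((0.7294+0.055)/1.055)^2.4 ≈ 0.49102
  B=79: 79/255≈0.3098 > 0.04045 → ((0.3098+0.055)/1.055)^2.4 ≈ 0.07819
  L2 = 0.2126×0.01229 + 0.7152×0.49102 + 0.0722×0.07819 ≈ 0.35944
Lighter = 0.86050, Darker = 0.35944
Ratio = (L_lighter + 0.05) / (L_darker + 0.05)
Ratio = (0.86050 + 0.05) / (0.35944 + 0.05) = 0.91050 / 0.40944 ≈ 2.2238
Ratio ≈ 2.22:1


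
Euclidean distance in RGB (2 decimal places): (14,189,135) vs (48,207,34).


d = √[(R₁-R₂)² + (G₁-G₂)² + (B₁-B₂)²]
d = √[(14-48)² + (189-207)² + (135-34)²]
d = √[1156 + 324 + 10201]
d = √11681
d ≈ 108.08


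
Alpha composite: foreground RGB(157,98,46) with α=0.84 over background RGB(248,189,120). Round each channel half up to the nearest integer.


C = α×F + (1-α)×B, with 1-α = 0.16
R: 0.84×157 + 0.16×248 = 131.88 + 39.68 = 171.56 → 172
G: 0.84×98 + 0.16×189 = 82.32 + 30.24 = 112.56 → 113
B: 0.84×46 + 0.16×120 = 38.64 + 19.20 = 57.84 → 58
= RGB(172, 113, 58)


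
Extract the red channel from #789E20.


Color: #789E20
R = 78 = 120
G = 9E = 158
B = 20 = 32
Red = 120


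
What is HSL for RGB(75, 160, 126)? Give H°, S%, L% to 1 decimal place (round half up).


Normalize: R'=75/255≈0.2941, G'=160/255≈0.6275, B'=126/255≈0.4941
Max=160/255, Min=75/255, Δ=Max-Min=85/255
L = (Max+Min)/2 = (160+75)/510 = 235/510 = 0.46078… → L = 46.1%
L ≤ 0.5 → S = Δ/(Max+Min) = 85/(160+75) = 85/235 = 0.36170… → S = 36.2%
(the 1/255 factors cancel in S and H, so raw channel differences can be used)
Max is G' → H = 60 × ((B-R)/Δ + 2) = 60 × ((126-75)/85 + 2)
  51/85 + 2 = 0.6 + 2 = 2.6
  H = 60 × 2.6 = 156° → H = 156.0°
= HSL(156.0°, 36.2%, 46.1%)


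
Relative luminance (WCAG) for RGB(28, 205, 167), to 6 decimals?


Linearize each channel (sRGB transfer function): c = v/255; c_lin = c/12.92 if c ≤ 0.04045, else ((c+0.055)/1.055)^2.4
  R: 28/255 ≈ 0.109804 > 0.04045 → ((0.109804+0.055)/1.055)^2.4 ≈ 0.011612
  G: 205/255 ≈ 0.803922 > 0.04045 → ((0.803922+0.055)/1.055)^2.4 ≈ 0.610496
  B: 167/255 ≈ 0.654902 > 0.04045 → ((0.654902+0.055)/1.055)^2.4 ≈ 0.386429
R_lin = 0.011612, G_lin = 0.610496, B_lin = 0.386429
L = 0.2126×R + 0.7152×G + 0.0722×B
L = 0.2126×0.011612 + 0.7152×0.610496 + 0.0722×0.386429
L ≈ 0.466995


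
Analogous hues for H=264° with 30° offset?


Base hue: 264°
Left analog: (264 - 30) mod 360 = 234°
Right analog: (264 + 30) mod 360 = 294°
Analogous hues = 234° and 294°


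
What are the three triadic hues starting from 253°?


Triadic: equally spaced at 120° intervals
H1 = 253°
H2 = (253 + 120) mod 360 = 13°
H3 = (253 + 240) mod 360 = 133°
Triadic = 253°, 13°, 133°


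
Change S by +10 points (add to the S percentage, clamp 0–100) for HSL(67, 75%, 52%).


Original S = 75%
Adjustment = +10 percentage points
New S = 75 + (10) = 85
Clamp to [0, 100] → 85
= HSL(67°, 85%, 52%)


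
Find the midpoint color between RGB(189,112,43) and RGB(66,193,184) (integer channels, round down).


Midpoint: each channel = ⌊(C₁+C₂)/2⌋
R: ⌊(189+66)/2⌋ = 127
G: ⌊(112+193)/2⌋ = 152
B: ⌊(43+184)/2⌋ = 113
= RGB(127, 152, 113)


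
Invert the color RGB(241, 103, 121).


Invert: (255-R, 255-G, 255-B)
R: 255-241 = 14
G: 255-103 = 152
B: 255-121 = 134
= RGB(14, 152, 134)


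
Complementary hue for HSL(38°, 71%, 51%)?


Complement = opposite side of color wheel = hue + 180°
H' = (38 + 180) mod 360 = 218°
S and L unchanged.
= HSL(218°, 71%, 51%)


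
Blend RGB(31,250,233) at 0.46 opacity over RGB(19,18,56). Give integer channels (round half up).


C = α×F + (1-α)×B, with 1-α = 0.54
R: 0.46×31 + 0.54×19 = 14.26 + 10.26 = 24.52 → 25
G: 0.46×250 + 0.54×18 = 115.00 + 9.72 = 124.72 → 125
B: 0.46×233 + 0.54×56 = 107.18 + 30.24 = 137.42 → 137
= RGB(25, 125, 137)


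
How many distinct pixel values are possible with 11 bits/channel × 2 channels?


Total bits = 11 bits/channel × 2 channels = 22 bits
Distinct pixel values = 2^22
= 4,194,304 pixel values


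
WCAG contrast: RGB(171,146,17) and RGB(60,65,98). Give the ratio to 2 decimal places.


Linearize each sRGB channel c=v/255: c/12.92 if c ≤ 0.04045 else ((c+0.055)/1.055)^2.4
L = 0.2126×R_lin + 0.7152×G_lin + 0.0722×B_lin
Color 1 (171,146,17):
  R=171: 171/255≈0.6706 > 0.04045 → ((0.6706+0.055)/1.055)^2.4 ≈ 0.40724
  G=146: 146/255≈0.5725 > 0.04045 → ((0.5725+0.055)/1.055)^2.4 ≈ 0.28744
  B=17: 17/255≈0.0667 > 0.04045 → ((0.0667+0.055)/1.055)^2.4 ≈ 0.00561
  L1 = 0.2126×0.40724 + 0.7152×0.28744 + 0.0722×0.00561 ≈ 0.29256
Color 2 (60,65,98):
  R=60: 60/255≈0.2353 > 0.04045 → ((0.2353+0.055)/1.055)^2.4 ≈ 0.04519
  G=65: 65/255≈0.2549 > 0.04045 → ((0.2549+0.055)/1.055)^2.4 ≈ 0.05286
  B=98: 98/255≈0.3843 > 0.04045 → ((0.3843+0.055)/1.055)^2.4 ≈ 0.12214
  L2 = 0.2126×0.04519 + 0.7152×0.05286 + 0.0722×0.12214 ≈ 0.05623
Lighter = 0.29256, Darker = 0.05623
Ratio = (L_lighter + 0.05) / (L_darker + 0.05)
Ratio = (0.29256 + 0.05) / (0.05623 + 0.05) = 0.34256 / 0.10623 ≈ 3.2247
Ratio ≈ 3.22:1


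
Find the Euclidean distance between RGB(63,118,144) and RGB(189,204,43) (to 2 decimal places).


d = √[(R₁-R₂)² + (G₁-G₂)² + (B₁-B₂)²]
d = √[(63-189)² + (118-204)² + (144-43)²]
d = √[15876 + 7396 + 10201]
d = √33473
d ≈ 182.96


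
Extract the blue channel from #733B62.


Color: #733B62
R = 73 = 115
G = 3B = 59
B = 62 = 98
Blue = 98


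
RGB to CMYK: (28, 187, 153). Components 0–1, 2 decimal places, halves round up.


R'=28/255≈0.1098, G'=187/255≈0.7333, B'=153/255≈0.6000
K = 1 - max(R',G',B') = 1 - 187/255 = 68/255 = 0.26666… → 0.27
(1-R'-K)/(1-K) simplifies to (max-R)/max with max = 187:
C = (187-28)/187 = 159/187 = 0.85026… → 0.85
M = (187-187)/187 = 0/187 = 0 → 0.00
Y = (187-153)/187 = 34/187 = 0.18181… → 0.18
= CMYK(0.85, 0.00, 0.18, 0.27)


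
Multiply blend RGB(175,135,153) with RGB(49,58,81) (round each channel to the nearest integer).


Multiply: C = A×B/255, rounded to nearest integer
R: 175×49/255 = 8575/255 ≈ 33.627 → 34
G: 135×58/255 = 7830/255 ≈ 30.706 → 31
B: 153×81/255 = 12393/255 ≈ 48.600 → 49
= RGB(34, 31, 49)


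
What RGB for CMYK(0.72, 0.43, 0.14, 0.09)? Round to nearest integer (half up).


R = 255 × (1-C) × (1-K) = 255 × 0.28 × 0.91 = 64.974 → 65
G = 255 × (1-M) × (1-K) = 255 × 0.57 × 0.91 = 132.2685 → 132
B = 255 × (1-Y) × (1-K) = 255 × 0.86 × 0.91 = 199.563 → 200
= RGB(65, 132, 200)


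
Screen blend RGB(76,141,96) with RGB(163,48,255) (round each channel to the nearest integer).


Screen: C = 255 - (255-A)×(255-B)/255, rounded to nearest integer
R: 255 - (255-76)×(255-163)/255 = 255 - 16468/255 ≈ 255 - 64.580 = 190.420 → 190
G: 255 - (255-141)×(255-48)/255 = 255 - 23598/255 ≈ 255 - 92.541 = 162.459 → 162
B: 255 - (255-96)×(255-255)/255 = 255 - 0/255 ≈ 255 - 0.000 = 255.000 → 255
= RGB(190, 162, 255)


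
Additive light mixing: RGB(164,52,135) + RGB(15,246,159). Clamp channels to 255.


Additive: each channel = min(255, C₁+C₂)
R: 164+15 = 179 → 179
G: 52+246 = 298 → 255
B: 135+159 = 294 → 255
= RGB(179, 255, 255)


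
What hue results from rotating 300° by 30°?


New hue = (H + rotation) mod 360
New hue = (300 + 30) mod 360
= 330 mod 360
= 330°


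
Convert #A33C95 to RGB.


A3 → 163 (R)
3C → 60 (G)
95 → 149 (B)
= RGB(163, 60, 149)


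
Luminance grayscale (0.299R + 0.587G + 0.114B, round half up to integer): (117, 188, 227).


Gray = 0.299×R + 0.587×G + 0.114×B
Gray = 0.299×117 + 0.587×188 + 0.114×227
Gray = 34.983 + 110.356 + 25.878
Gray = 171.217 → round half up → 171
Gray = 171


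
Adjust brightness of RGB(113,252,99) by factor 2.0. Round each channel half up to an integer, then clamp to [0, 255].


Multiply each channel by 2.0, round half up, clamp to [0, 255]
R: 113×2.0 = 226
G: 252×2.0 = 504 → clamp → 255
B: 99×2.0 = 198
= RGB(226, 255, 198)


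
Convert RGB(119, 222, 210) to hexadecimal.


R = 119 → 77 (hex)
G = 222 → DE (hex)
B = 210 → D2 (hex)
Hex = #77DED2


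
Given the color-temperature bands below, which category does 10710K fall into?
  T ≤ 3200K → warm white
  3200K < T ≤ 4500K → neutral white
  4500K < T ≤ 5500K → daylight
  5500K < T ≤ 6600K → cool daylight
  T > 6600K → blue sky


Temperature: 10710K
10710K > 6600K → blue sky
Classification: blue sky


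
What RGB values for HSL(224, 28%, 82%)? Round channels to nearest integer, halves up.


H=224°, S=0.28, L=0.82
C = (1-|2L-1|)×S = (1-|0.64|)×0.28 = 0.1008
H' = H/60 = 224/60 ≈ 3.7333; X = C×(1-|H' mod 2 - 1|) = 0.02688
m = L - C/2 = 0.82 - 0.0504 = 0.7696
Sector ⌊H'⌋ = 3 → (R',G',B') = (0.0, 0.02688, 0.1008)
RGB = ((R'+m)×255, (G'+m)×255, (B'+m)×255) = (196.248, 203.1024, 221.952)
Round half up → RGB(196, 203, 222)


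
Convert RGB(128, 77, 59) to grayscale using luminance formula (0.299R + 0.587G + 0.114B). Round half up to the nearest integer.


Gray = 0.299×R + 0.587×G + 0.114×B
Gray = 0.299×128 + 0.587×77 + 0.114×59
Gray = 38.272 + 45.199 + 6.726
Gray = 90.197 → round half up → 90
Gray = 90


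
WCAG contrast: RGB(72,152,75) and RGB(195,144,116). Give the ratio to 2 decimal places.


Linearize each sRGB channel c=v/255: c/12.92 if c ≤ 0.04045 else ((c+0.055)/1.055)^2.4
L = 0.2126×R_lin + 0.7152×G_lin + 0.0722×B_lin
Color 1 (72,152,75):
  R=72: 72/255≈0.2824 > 0.04045 → ((0.2824+0.055)/1.055)^2.4 ≈ 0.06480
  G=152: 152/255≈0.5961 > 0.04045 → ((0.5961+0.055)/1.055)^2.4 ≈ 0.31399
  B=75: 75/255≈0.2941 > 0.04045 → ((0.2941+0.055)/1.055)^2.4 ≈ 0.07036
  L1 = 0.2126×0.06480 + 0.7152×0.31399 + 0.0722×0.07036 ≈ 0.24342
Color 2 (195,144,116):
  R=195: 195/255≈0.7647 > 0.04045 → ((0.7647+0.055)/1.055)^2.4 ≈ 0.54572
  G=144: 144/255≈0.5647 > 0.04045 → ((0.5647+0.055)/1.055)^2.4 ≈ 0.27889
  B=116: 116/255≈0.4549 > 0.04045 → ((0.4549+0.055)/1.055)^2.4 ≈ 0.17465
  L2 = 0.2126×0.54572 + 0.7152×0.27889 + 0.0722×0.17465 ≈ 0.32810
Lighter = 0.32810, Darker = 0.24342
Ratio = (L_lighter + 0.05) / (L_darker + 0.05)
Ratio = (0.32810 + 0.05) / (0.24342 + 0.05) = 0.37810 / 0.29342 ≈ 1.2886
Ratio ≈ 1.29:1
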